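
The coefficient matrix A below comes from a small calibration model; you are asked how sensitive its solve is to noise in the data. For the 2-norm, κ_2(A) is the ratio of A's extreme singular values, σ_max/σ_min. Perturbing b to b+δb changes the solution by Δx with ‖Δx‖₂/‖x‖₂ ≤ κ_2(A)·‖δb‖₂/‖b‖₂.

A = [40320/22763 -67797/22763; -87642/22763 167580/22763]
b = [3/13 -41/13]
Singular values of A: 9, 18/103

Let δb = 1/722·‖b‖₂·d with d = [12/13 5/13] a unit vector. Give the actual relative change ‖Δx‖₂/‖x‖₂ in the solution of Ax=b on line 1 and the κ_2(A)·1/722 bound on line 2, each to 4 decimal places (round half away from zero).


0.0044
0.0713

σ_max = 9, σ_min = 18/103
κ_2(A) = 9 / (18/103) = 51.5000
worst-case relative error ≤ 51.5000 × 1/722 = 0.0713
solve Ax = b  →  x = [-4.8922 -2.9869]
‖b‖₂ = 3.1623 and ‖x‖₂ = 5.7319
re-solving with b+δb shifts x by Δx of norm 0.0251
dividing the unrounded norms, ‖Δx‖/‖x‖ = 0.0044
realised/bound (from unrounded values) ≈ 0.0613


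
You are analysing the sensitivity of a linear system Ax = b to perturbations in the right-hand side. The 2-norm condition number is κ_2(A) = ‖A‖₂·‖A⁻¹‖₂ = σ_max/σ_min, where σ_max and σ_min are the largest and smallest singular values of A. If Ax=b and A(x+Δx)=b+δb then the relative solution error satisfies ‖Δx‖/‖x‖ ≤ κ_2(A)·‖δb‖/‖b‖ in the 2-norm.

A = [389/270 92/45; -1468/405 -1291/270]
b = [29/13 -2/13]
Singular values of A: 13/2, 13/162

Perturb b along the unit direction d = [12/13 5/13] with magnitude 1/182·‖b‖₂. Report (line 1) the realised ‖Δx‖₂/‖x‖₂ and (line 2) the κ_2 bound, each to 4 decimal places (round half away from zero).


σ_max = 13/2, σ_min = 13/162
condition number: (13/2) ÷ (13/162) = 81.0000
perturbation bound = 81.0000·1/182 = 0.4451
solve Ax = b  →  x = [-19.8462 15.0769]
‖b‖ = 2.2361, ‖x‖ = 24.9236
Δx = A⁻¹·δb where δb = 1/182·2.2361·d; ‖Δx‖ = 0.1531
relative error = 0.0061
realised/bound (from unrounded values) ≈ 0.0138

0.0061
0.4451


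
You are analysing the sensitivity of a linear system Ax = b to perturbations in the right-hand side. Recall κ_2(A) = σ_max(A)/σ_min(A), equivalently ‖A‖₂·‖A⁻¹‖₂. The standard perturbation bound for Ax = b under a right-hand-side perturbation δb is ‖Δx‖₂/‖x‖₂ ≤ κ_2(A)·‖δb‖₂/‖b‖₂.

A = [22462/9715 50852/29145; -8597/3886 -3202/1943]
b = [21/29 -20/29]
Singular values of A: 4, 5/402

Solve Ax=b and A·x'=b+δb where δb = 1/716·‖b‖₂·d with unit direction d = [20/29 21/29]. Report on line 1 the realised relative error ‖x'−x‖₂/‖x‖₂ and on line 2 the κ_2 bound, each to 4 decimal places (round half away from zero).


0.4492
0.4492

largest singular value 4, smallest 5/402
condition number: 4 ÷ (5/402) = 321.6000
κ_2(A)·‖δb‖/‖b‖ = 0.4492
solve Ax = b  →  x = [0.2000 0.1500]
2-norm of b is 1.0000; of x, 0.2500
with δb = [0.0010 0.0010], A·Δx = δb → ‖Δx‖ = 0.1123
realised ‖Δx‖/‖x‖ = 0.4492
so the bound is sharp here: realised error equals the bound


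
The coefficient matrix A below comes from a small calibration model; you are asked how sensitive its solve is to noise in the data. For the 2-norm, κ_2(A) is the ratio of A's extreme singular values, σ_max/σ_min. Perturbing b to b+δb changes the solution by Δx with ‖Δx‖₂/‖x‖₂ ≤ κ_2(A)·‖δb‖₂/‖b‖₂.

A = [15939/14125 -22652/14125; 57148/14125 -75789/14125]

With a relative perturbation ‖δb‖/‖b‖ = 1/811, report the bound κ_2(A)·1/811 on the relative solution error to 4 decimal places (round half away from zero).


0.1393

form AᵀA = [5631913/319225 -7507584/319225; -7507584/319225 10011337/319225] with trace 625730/12769 and determinant 2401/12769
char-poly roots: 49 and 49/12769
σ_max=√49=7, σ_min=√(49/12769)=(7/113) → κ = 113.0000
bound on ‖Δx‖/‖x‖: κ·ε = 113.0000·1/811 = 0.1393


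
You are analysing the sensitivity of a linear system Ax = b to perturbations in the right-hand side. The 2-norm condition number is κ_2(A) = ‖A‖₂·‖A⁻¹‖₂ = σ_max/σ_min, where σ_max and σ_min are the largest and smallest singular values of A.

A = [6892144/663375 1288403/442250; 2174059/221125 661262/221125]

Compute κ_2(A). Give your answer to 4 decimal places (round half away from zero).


M = AᵀA = [21412709093/104653125 2081521358/34884375; 2081521358/34884375 810713917/46512500]. tr(M)=743578093/3348900, det(M)=492884401/83722500
eigenvalues of AᵀA: λ = (tr ± √(tr²−4·det))/2 = 22201/100, 22201/837225
κ = σ_max/σ_min = (149/10)/(149/915) = 91.5000

91.5000


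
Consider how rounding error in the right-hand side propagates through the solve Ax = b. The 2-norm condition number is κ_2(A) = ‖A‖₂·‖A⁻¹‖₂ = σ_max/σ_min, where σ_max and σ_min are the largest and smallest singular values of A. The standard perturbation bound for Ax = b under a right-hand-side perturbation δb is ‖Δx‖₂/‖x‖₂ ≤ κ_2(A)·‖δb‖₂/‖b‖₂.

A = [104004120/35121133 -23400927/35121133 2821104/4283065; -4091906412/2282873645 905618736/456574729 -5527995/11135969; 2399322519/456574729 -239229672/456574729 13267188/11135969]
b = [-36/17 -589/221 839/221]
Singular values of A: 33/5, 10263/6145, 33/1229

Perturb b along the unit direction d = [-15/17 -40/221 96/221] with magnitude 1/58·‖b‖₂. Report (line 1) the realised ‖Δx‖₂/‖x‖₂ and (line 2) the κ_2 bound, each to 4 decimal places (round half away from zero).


0.0220
4.2379

from the listed singular values, σ₁ = 33/5, σ_n = 33/1229
κ_2(A) = (33/5) / (33/1229) = 245.8000
κ_2(A)·‖δb‖/‖b‖ = 4.2379
solve Ax = b  →  x = [-31.6019 6.4967 145.4361]
‖b‖ = 5.0990, ‖x‖ = 148.9716
with δb = [-0.0776 -0.0159 0.0382], A·Δx = δb → ‖Δx‖ = 3.2741
relative error = 0.0220
tightness: 0.0220 against a bound of 4.2379 (unrounded ratio ≈ 0.0052)


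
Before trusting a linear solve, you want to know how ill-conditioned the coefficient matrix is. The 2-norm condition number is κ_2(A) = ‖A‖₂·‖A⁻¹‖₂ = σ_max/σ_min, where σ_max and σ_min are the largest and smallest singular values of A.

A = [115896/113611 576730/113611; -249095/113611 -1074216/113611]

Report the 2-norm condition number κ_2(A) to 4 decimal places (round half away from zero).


form AᵀA = [261177169/44662489 1157171400/44662489; 1157171400/44662489 5143797604/44662489] with trace 3215333/26569 and determinant 58564/26569
λ_max, λ_min = (3215333/26569 ± √10332142353225/705911761)/2 = 121, 484/26569
σ_max=√121=11, σ_min=√(484/26569)=(22/163) → κ = 81.5000

81.5000


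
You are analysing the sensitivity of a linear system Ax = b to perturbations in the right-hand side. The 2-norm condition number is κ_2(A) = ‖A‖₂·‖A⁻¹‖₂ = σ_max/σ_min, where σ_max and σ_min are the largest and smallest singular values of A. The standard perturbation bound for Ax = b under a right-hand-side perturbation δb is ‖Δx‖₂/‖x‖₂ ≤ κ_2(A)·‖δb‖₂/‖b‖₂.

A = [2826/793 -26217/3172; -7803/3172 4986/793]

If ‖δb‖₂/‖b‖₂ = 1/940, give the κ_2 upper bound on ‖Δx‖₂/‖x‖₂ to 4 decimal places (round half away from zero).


0.0649

AᵀA = [188667225/10061584 -28248750/628849; -28248750/628849 1085094225/10061584]; tr = 3768525/29768, det = 4100625/952576
solving λ² − 3768525/29768·λ + 4100625/952576 = 0 gives λ = 2025/16, 2025/59536
so κ_2 = √((2025/16) / (2025/59536)) = 61.0000
perturbation bound = 61.0000·1/940 = 0.0649


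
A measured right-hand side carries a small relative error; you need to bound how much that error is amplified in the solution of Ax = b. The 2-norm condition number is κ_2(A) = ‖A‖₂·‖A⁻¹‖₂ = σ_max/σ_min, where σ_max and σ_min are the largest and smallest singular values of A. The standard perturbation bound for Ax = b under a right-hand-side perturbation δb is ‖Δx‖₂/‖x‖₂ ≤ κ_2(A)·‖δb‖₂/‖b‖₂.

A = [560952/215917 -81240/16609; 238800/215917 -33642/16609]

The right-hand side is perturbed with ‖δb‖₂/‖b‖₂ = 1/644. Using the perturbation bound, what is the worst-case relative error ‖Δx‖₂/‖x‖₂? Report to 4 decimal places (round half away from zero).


0.3793

AᵀA = [2199364416/275858881 -4123496160/275858881; -4123496160/275858881 7731721764/275858881]; tr = 34363620/954529, det = 20736/954529
solving λ² − 34363620/954529·λ + 20736/954529 = 0 gives λ = 36, 576/954529
σ_max=√36=6, σ_min=√(576/954529)=(24/977) → κ = 244.2500
worst-case relative error ≤ 244.2500 × 1/644 = 0.3793


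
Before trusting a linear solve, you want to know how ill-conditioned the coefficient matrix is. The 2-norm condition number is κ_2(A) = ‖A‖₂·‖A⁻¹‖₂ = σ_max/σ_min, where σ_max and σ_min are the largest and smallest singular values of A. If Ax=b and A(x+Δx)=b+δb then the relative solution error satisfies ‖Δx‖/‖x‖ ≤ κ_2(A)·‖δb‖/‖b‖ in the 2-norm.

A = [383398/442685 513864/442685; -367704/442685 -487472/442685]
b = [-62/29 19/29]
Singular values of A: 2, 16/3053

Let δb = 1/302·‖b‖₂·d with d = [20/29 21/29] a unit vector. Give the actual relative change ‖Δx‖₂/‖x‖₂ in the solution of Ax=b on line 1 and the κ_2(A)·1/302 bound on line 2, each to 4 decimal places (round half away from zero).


largest singular value 2, smallest 16/3053
κ_2(A) = 2 / (16/3053) = 381.6250
perturbation bound = 381.6250·1/302 = 1.2637
solve Ax = b  →  x = [152.0500 -115.2875]
2-norm of b is 2.2361; of x, 190.8151
δb = ε·‖b‖·d = [0.0051 0.0054]; solving A·Δx = δb gives ‖Δx‖ = 1.4128
realised ‖Δx‖/‖x‖ = 0.0074
realised/bound (from unrounded values) ≈ 0.0059

0.0074
1.2637


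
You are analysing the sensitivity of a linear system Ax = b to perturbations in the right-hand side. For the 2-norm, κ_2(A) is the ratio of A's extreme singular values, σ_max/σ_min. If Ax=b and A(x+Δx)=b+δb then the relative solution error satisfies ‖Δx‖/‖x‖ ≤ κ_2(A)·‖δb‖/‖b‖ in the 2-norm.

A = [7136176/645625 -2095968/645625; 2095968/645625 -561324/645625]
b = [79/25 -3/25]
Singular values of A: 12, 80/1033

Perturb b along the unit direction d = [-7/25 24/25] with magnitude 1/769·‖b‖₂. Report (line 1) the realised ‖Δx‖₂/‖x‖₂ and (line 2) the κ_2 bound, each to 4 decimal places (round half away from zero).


largest singular value 12, smallest 80/1033
κ = σ_max/σ_min = 12/(80/1033) = 154.9500
perturbation bound = 154.9500·1/769 = 0.2015
solve Ax = b  →  x = [-3.3755 -12.4660]
‖b‖ = 3.1623, ‖x‖ = 12.9149
δb = ε·‖b‖·d = [-0.0012 0.0039]; solving A·Δx = δb gives ‖Δx‖ = 0.0531
relative error = 0.0041
so the bound overstates the realised error by a factor of ≈ 49.0087 (computed from the unrounded values)

0.0041
0.2015


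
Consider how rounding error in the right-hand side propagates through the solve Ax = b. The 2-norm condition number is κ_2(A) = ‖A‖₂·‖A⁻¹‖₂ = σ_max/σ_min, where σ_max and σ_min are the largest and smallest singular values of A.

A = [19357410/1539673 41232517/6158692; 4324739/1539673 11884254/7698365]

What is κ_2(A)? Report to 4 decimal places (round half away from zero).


form AᵀA = [234034913341/1410227809 1248173370477/14102278090; 1248173370477/14102278090 26628661120801/564091123600] with trace 416064451409/1951872400 and determinant 28398241/78074896
solving λ² − 416064451409/1951872400·λ + 28398241/78074896 = 0 gives λ = 5329/25, 133225/78074896
κ = σ_max/σ_min = (73/5)/(365/8836) = 353.4400

353.4400


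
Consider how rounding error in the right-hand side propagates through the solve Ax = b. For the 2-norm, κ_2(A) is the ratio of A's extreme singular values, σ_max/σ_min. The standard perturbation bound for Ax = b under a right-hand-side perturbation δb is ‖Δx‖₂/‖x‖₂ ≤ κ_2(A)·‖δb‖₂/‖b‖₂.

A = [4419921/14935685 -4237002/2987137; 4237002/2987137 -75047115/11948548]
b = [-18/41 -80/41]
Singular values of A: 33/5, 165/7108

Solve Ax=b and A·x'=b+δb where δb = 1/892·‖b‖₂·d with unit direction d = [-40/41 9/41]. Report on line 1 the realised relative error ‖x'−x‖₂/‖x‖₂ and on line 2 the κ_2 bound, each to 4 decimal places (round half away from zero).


0.3187
0.3187

from the listed singular values, σ₁ = 33/5, σ_n = 165/7108
κ = σ_max/σ_min = (33/5)/(165/7108) = 284.3200
perturbation bound = 284.3200·1/892 = 0.3187
solve Ax = b  →  x = [-0.0665 0.2956]
‖b‖₂ = 2.0000 and ‖x‖₂ = 0.3030
re-solving with b+δb shifts x by Δx of norm 0.0966
dividing the unrounded norms, ‖Δx‖/‖x‖ = 0.3187
realised/bound = 1 exactly: the bound is attained for this b and d


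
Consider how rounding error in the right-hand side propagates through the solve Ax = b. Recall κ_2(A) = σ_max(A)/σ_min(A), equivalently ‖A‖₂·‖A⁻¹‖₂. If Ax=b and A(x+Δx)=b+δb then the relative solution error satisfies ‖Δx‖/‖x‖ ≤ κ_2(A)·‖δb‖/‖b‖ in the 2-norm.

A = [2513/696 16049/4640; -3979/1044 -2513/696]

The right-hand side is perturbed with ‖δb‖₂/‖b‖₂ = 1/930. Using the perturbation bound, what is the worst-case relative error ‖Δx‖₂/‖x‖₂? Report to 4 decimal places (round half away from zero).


form AᵀA = [142885/5184 907193/34560; 907193/34560 5760049/230400] with trace 108994441/2073600 and determinant 707281/33177600
solving λ² − 108994441/2073600·λ + 707281/33177600 = 0 gives λ = 841/16, 841/2073600
so κ_2 = √((841/16) / (841/2073600)) = 360.0000
bound on ‖Δx‖/‖x‖: κ·ε = 360.0000·1/930 = 0.3871

0.3871


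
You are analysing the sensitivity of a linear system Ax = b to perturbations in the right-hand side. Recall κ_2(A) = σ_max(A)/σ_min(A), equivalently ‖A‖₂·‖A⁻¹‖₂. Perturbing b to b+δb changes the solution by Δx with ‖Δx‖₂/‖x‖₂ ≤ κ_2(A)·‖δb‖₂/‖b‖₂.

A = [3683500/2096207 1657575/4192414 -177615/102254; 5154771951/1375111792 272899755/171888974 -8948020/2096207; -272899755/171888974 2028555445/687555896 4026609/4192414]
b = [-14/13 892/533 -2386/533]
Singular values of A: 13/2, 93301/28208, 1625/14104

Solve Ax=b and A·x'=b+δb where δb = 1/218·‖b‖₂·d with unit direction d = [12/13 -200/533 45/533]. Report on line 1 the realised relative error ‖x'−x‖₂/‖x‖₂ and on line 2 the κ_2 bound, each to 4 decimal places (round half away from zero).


largest singular value 13/2, smallest 1625/14104
κ = σ_max/σ_min = (13/2)/(1625/14104) = 56.4160
κ_2(A)·‖δb‖/‖b‖ = 0.2588
solve Ax = b  →  x = [-11.7911 -3.8926 -12.1944]
2-norm of b is 4.8990; of x, 17.4036
re-solving with b+δb shifts x by Δx of norm 0.1950
dividing the unrounded norms, ‖Δx‖/‖x‖ = 0.0112
so the bound overstates the realised error by a factor of ≈ 23.0912 (computed from the unrounded values)

0.0112
0.2588


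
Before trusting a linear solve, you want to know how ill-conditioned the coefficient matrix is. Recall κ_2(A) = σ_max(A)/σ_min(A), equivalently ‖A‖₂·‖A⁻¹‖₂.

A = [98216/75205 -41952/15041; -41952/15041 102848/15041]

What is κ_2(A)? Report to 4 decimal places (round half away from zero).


55.6250

M = AᵀA = [317429824/33466225 -152034048/6693245; -152034048/6693245 73004032/1338649]. tr(M)=12677696/198025, det(M)=262144/198025
eigenvalues of AᵀA: λ = (tr ± √(tr²−4·det))/2 = 64, 4096/198025
κ = σ_max/σ_min = 8/(64/445) = 55.6250


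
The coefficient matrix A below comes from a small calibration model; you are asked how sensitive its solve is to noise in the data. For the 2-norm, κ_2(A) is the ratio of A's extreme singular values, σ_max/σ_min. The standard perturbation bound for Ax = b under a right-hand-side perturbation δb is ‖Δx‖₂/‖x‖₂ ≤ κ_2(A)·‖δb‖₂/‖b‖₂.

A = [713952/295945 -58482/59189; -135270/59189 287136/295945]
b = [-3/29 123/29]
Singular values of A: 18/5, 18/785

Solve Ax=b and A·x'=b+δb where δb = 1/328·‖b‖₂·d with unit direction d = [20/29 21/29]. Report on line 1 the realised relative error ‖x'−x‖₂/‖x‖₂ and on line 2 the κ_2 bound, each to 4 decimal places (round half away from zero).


largest singular value 18/5, smallest 18/785
condition number: (18/5) ÷ (18/785) = 157.0000
κ_2(A)·‖δb‖/‖b‖ = 0.4787
solve Ax = b  →  x = [49.5513 121.0897]
2-norm of b is 4.2426; of x, 130.8360
Δx = A⁻¹·δb where δb = 1/328·4.2426·d; ‖Δx‖ = 0.5641
dividing the unrounded norms, ‖Δx‖/‖x‖ = 0.0043
so the bound overstates the realised error by a factor of ≈ 111.0180 (computed from the unrounded values)

0.0043
0.4787


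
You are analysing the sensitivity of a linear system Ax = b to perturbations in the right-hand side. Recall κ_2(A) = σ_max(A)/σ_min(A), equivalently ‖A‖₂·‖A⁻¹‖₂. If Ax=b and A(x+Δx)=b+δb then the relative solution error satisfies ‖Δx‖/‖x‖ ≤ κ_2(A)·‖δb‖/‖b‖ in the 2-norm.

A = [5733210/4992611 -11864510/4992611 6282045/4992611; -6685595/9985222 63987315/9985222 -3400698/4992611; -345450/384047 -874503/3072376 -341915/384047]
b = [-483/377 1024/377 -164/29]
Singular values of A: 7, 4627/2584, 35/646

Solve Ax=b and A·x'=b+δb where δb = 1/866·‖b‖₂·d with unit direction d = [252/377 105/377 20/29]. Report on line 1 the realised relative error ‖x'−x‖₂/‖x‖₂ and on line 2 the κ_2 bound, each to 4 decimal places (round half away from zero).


0.0018
0.1492

largest singular value 7, smallest 35/646
κ = σ_max/σ_min = 7/(35/646) = 129.2000
worst-case relative error ≤ 129.2000 × 1/866 = 0.1492
solve Ax = b  →  x = [54.9002 0.9085 -49.4062]
‖b‖₂ = 6.4031 and ‖x‖₂ = 73.8636
δb = ε·‖b‖·d = [0.0049 0.0021 0.0051]; solving A·Δx = δb gives ‖Δx‖ = 0.1365
dividing the unrounded norms, ‖Δx‖/‖x‖ = 0.0018
realised/bound (from unrounded values) ≈ 0.0124


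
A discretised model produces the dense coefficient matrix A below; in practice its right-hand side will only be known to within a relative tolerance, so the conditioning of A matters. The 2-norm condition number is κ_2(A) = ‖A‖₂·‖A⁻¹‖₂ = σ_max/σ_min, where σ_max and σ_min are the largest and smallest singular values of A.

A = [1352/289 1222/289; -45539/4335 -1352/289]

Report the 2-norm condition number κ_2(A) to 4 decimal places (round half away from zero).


7.5000

form AᵀA = [505817/3825 17576/255; 17576/255 676/17] with trace 38701/225 and determinant 114244/225
eigenvalues of AᵀA: λ = (tr ± √(tr²−4·det))/2 = 169, 676/225
so κ_2 = √(169 / (676/225)) = 7.5000


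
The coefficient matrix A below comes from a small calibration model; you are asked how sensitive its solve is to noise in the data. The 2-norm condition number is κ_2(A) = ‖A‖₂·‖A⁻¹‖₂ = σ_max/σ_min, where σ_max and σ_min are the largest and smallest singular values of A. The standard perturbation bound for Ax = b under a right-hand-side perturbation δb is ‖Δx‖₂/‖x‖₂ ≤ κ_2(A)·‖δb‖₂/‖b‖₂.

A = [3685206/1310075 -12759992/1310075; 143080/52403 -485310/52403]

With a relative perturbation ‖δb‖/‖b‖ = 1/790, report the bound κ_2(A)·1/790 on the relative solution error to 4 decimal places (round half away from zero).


AᵀA = [31362273796/2040780625 -107517295872/2040780625; -107517295872/2040780625 368633791204/2040780625]; tr = 639993704/3265249, det = 960400/3265249
solving λ² − 639993704/3265249·λ + 960400/3265249 = 0 gives λ = 196, 4900/3265249
κ_2(A) = √(λ_max/λ_min) = √(196 / (4900/3265249)) = 361.4000
worst-case relative error ≤ 361.4000 × 1/790 = 0.4575

0.4575


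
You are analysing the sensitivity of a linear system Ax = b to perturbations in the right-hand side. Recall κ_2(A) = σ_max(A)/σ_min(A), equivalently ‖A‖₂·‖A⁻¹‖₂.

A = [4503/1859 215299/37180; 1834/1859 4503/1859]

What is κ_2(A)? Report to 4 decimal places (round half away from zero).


299.2000

AᵀA = [139885/20449 6713973/408980; 6713973/408980 322274929/8179600]; tr = 2238041/48400, det = 289/12100
eigenvalues of AᵀA: λ = (tr ± √(tr²−4·det))/2 = 1156/25, 1/1936
so κ_2 = √((1156/25) / (1/1936)) = 299.2000


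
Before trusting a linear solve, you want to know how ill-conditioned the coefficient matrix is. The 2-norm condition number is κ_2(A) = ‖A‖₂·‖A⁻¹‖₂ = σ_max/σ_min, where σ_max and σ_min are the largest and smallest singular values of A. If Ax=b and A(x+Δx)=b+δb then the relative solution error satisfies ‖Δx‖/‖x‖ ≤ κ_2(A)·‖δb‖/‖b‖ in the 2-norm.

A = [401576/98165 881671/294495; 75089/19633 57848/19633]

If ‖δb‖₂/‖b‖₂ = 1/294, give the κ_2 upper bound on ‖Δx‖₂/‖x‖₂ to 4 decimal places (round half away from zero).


M = AᵀA = [359360561/11458225 808369856/34374675; 808369856/34374675 1819597801/103124025]. tr(M)=202153714/4124961, det(M)=1500625/4124961
char-poly roots: 49 and 30625/4124961
κ_2(A) = √(λ_max/λ_min) = √(49 / (30625/4124961)) = 81.2400
κ_2(A)·‖δb‖/‖b‖ = 0.2763

0.2763


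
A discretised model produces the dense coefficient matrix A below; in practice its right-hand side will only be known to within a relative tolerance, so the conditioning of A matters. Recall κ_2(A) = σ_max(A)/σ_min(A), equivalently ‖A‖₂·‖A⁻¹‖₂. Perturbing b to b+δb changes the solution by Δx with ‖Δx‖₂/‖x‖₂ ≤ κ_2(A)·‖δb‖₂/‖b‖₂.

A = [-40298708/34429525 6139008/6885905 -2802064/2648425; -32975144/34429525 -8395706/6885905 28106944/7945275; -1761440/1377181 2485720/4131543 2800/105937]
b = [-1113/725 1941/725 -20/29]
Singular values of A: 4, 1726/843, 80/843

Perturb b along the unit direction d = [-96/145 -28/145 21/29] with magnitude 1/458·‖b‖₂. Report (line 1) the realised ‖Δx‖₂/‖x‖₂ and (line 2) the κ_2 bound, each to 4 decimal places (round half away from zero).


from the listed singular values, σ₁ = 4, σ_n = 80/843
κ = σ_max/σ_min = 4/(80/843) = 42.1500
κ_2(A)·‖δb‖/‖b‖ = 0.0920
solve Ax = b  →  x = [0.3399 -0.4541 0.6923]
2-norm of b is 3.1623; of x, 0.8950
re-solving with b+δb shifts x by Δx of norm 0.0728
relative error = 0.0813
tightness: 0.0813 against a bound of 0.0920 (unrounded ratio ≈ 0.8833)

0.0813
0.0920


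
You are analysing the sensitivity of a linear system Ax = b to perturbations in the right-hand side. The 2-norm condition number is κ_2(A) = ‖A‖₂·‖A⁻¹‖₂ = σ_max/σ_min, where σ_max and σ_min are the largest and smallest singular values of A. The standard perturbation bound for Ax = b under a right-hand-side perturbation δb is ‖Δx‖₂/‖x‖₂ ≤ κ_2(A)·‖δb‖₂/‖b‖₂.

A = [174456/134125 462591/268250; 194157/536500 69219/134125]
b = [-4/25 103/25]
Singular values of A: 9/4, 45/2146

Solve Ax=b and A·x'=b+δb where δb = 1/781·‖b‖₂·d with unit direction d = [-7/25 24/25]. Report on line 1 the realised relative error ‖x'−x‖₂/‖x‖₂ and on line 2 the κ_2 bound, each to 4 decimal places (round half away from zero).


σ_max = 9/4, σ_min = 45/2146
condition number: (9/4) ÷ (45/2146) = 107.3000
worst-case relative error ≤ 107.3000 × 1/781 = 0.1374
solve Ax = b  →  x = [-152.3378 114.8089]
‖b‖ = 4.1231, ‖x‖ = 190.7561
with δb = [-0.0015 0.0051], A·Δx = δb → ‖Δx‖ = 0.2518
relative error = 0.0013
so the bound overstates the realised error by a factor of ≈ 104.0966 (computed from the unrounded values)

0.0013
0.1374


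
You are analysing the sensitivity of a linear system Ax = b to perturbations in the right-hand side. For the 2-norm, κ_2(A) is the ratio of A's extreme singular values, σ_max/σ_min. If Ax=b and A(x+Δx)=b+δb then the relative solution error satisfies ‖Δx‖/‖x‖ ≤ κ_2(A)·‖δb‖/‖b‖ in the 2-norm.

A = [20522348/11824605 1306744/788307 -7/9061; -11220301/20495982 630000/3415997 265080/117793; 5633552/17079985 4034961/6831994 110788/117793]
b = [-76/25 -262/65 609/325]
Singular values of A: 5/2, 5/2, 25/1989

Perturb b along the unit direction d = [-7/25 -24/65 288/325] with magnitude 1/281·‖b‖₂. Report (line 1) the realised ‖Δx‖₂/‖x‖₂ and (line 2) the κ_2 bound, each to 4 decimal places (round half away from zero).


σ_max = 5/2, σ_min = 25/1989
κ = σ_max/σ_min = (5/2)/(25/1989) = 198.9000
perturbation bound = 198.9000·1/281 = 0.7078
solve Ax = b  →  x = [213.7251 -225.5714 68.6868]
‖b‖₂ = 5.3852 and ‖x‖₂ = 318.2433
Δx = A⁻¹·δb where δb = 1/281·5.3852·d; ‖Δx‖ = 1.5247
realised ‖Δx‖/‖x‖ = 0.0048
so the bound overstates the realised error by a factor of ≈ 147.7407 (computed from the unrounded values)

0.0048
0.7078


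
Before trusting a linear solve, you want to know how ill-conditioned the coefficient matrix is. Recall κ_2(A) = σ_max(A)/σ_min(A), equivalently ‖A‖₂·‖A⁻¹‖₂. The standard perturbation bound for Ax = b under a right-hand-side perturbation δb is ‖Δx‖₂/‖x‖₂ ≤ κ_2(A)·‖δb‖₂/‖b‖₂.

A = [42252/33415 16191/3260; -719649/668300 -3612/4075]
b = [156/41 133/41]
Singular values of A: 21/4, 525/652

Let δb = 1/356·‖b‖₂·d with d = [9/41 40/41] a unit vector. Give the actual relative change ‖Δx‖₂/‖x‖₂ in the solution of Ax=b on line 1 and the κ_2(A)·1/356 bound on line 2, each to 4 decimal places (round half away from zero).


0.0035
0.0183

σ_max = 21/4, σ_min = 525/652
condition number: (21/4) ÷ (525/652) = 6.5200
κ_2(A)·‖δb‖/‖b‖ = 0.0183
solve Ax = b  →  x = [-4.6089 1.9395]
‖b‖ = 5.0000, ‖x‖ = 5.0004
δb = ε·‖b‖·d = [0.0031 0.0137]; solving A·Δx = δb gives ‖Δx‖ = 0.0174
relative error = 0.0035
tightness: 0.0035 against a bound of 0.0183 (unrounded ratio ≈ 0.1905)


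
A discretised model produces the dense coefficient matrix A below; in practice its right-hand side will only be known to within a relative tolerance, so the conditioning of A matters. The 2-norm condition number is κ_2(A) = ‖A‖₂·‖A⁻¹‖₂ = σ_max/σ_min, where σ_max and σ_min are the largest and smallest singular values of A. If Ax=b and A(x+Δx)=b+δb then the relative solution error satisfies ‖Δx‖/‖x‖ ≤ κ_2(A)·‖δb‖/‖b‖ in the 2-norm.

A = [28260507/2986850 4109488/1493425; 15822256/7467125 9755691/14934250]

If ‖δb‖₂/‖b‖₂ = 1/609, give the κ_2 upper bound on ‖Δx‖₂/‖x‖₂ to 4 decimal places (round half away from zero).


0.4785

M = AᵀA = [12473397702049/132678062500 909506960208/33169515625; 909506960208/33169515625 1061250844201/132678062500]. tr(M)=10827718837/106142450, det(M)=104060401/849139600
eigenvalues of AᵀA: λ = (tr ± √(tr²−4·det))/2 = 10201/100, 10201/8491396
so κ_2 = √((10201/100) / (10201/8491396)) = 291.4000
worst-case relative error ≤ 291.4000 × 1/609 = 0.4785


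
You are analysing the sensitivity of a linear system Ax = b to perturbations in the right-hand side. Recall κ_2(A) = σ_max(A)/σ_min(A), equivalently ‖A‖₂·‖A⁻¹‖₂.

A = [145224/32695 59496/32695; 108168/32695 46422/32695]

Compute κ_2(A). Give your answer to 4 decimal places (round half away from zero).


M = AᵀA = [7761024/253009 3233520/253009; 3233520/253009 1347876/253009]. tr(M)=9108900/253009, det(M)=20736/253009
eigenvalues of AᵀA: λ = (tr ± √(tr²−4·det))/2 = 36, 576/253009
σ_max=√36=6, σ_min=√(576/253009)=(24/503) → κ = 125.7500

125.7500


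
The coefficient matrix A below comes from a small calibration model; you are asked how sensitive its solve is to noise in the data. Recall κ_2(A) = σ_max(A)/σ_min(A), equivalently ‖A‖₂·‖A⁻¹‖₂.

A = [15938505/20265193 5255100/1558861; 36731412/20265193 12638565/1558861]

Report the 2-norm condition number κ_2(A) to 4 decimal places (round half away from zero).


M = AᵀA = [9486583249401/2430047617321 42153136594560/2430047617321; 42153136594560/2430047617321 187349401269225/2430047617321]. tr(M)=117094577346/1445596441, det(M)=102515625/1445596441
char-poly roots: 81 and 1265625/1445596441
κ = σ_max/σ_min = 9/(1125/38021) = 304.1680

304.1680


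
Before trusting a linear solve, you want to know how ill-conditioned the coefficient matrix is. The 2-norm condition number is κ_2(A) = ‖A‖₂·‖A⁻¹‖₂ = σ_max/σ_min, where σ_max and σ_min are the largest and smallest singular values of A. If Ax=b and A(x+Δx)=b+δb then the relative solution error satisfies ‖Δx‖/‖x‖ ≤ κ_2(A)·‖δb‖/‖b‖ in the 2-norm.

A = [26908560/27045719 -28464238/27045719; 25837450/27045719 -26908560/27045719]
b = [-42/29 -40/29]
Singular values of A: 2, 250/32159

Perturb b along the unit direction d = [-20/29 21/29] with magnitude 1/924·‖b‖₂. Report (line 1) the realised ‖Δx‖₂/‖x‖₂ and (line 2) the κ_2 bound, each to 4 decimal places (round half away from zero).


0.2784
0.2784

σ_max = 2, σ_min = 250/32159
condition number: 2 ÷ (250/32159) = 257.2720
κ_2(A)·‖δb‖/‖b‖ = 0.2784
solve Ax = b  →  x = [-0.6897 0.7241]
‖b‖ = 2.0000, ‖x‖ = 1.0000
re-solving with b+δb shifts x by Δx of norm 0.2784
relative error = 0.2784
so the bound is sharp here: realised error equals the bound


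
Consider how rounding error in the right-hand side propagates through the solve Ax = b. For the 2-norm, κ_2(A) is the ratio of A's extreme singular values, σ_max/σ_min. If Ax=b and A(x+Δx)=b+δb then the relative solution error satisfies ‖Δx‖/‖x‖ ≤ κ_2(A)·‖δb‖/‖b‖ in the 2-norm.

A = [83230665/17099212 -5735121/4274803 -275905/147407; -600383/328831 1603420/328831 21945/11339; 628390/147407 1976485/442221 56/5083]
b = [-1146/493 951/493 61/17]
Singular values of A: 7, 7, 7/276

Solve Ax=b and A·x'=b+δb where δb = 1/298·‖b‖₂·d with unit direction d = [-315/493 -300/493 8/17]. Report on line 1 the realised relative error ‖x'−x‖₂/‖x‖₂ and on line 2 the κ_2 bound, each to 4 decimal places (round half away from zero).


largest singular value 7, smallest 7/276
κ_2(A) = 7 / (7/276) = 276.0000
bound on ‖Δx‖/‖x‖: κ·ε = 276.0000·1/298 = 0.9262
solve Ax = b  →  x = [21.9720 -20.3338 72.9560]
2-norm of b is 4.6904; of x, 78.8595
with δb = [-0.0101 -0.0096 0.0074], A·Δx = δb → ‖Δx‖ = 0.6206
realised ‖Δx‖/‖x‖ = 0.0079
tightness: 0.0079 against a bound of 0.9262 (unrounded ratio ≈ 0.0085)

0.0079
0.9262


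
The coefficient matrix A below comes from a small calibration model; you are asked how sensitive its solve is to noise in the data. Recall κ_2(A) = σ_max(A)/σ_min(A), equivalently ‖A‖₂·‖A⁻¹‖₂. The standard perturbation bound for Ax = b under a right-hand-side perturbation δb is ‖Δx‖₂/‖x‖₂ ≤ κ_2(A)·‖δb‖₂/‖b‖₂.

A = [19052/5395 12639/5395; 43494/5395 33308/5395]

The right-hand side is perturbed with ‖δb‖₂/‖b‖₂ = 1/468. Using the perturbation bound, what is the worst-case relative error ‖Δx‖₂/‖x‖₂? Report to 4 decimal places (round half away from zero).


form AᵀA = [2668292/34445 1999404/34445; 1999404/34445 1501973/34445] with trace 834053/6889 and determinant 58564/6889
eigenvalues of AᵀA: λ = (tr ± √(tr²−4·det))/2 = 121, 484/6889
σ_max=√121=11, σ_min=√(484/6889)=(22/83) → κ = 41.5000
κ_2(A)·‖δb‖/‖b‖ = 0.0887

0.0887


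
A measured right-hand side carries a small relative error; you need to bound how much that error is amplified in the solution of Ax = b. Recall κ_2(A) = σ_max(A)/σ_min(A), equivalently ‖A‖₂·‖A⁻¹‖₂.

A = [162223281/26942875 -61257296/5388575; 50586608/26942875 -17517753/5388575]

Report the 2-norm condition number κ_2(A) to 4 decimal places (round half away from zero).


101.4320

AᵀA = [46200636491761/1161469621225 -17317637194176/232293924245; -17317637194176/232293924245 6494924773441/46458784849]; tr = 721708497674/4018926025, det = 503778025/160757041
eigenvalues of AᵀA: λ = (tr ± √(tr²−4·det))/2 = 4489/25, 2805625/160757041
so κ_2 = √((4489/25) / (2805625/160757041)) = 101.4320


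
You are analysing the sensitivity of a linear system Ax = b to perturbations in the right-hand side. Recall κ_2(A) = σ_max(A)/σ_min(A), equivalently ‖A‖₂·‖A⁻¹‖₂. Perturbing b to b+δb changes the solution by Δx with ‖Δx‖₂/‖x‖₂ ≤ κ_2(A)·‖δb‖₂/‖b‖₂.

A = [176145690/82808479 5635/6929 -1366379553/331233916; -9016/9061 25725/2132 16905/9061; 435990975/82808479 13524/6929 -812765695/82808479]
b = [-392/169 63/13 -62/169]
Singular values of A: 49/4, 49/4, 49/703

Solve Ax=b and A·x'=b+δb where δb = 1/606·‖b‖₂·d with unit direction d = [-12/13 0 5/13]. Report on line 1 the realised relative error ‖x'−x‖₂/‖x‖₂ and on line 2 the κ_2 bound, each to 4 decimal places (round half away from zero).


0.0044
0.2900

from the listed singular values, σ₁ = 49/4, σ_n = 49/703
κ = σ_max/σ_min = (49/4)/(49/703) = 175.7500
perturbation bound = 175.7500·1/606 = 0.2900
solve Ax = b  →  x = [25.2394 0.3723 13.6506]
‖b‖₂ = 5.3852 and ‖x‖₂ = 28.6968
Δx = A⁻¹·δb where δb = 1/606·5.3852·d; ‖Δx‖ = 0.1275
realised ‖Δx‖/‖x‖ = 0.0044
so the bound overstates the realised error by a factor of ≈ 65.2785 (computed from the unrounded values)


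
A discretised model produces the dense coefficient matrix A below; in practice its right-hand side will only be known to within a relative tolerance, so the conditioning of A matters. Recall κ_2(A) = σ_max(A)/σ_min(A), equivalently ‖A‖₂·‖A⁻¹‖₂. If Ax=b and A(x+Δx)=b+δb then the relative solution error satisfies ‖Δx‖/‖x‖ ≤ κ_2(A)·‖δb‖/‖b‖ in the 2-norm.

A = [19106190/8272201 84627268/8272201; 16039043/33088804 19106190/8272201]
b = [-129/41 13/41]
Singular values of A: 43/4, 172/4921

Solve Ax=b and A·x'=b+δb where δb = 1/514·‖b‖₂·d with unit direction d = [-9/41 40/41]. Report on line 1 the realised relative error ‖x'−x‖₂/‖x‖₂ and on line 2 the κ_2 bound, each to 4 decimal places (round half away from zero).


0.0062
0.5984

largest singular value 43/4, smallest 172/4921
condition number: (43/4) ÷ (172/4921) = 307.5625
κ_2(A)·‖δb‖/‖b‖ = 0.5984
solve Ax = b  →  x = [-27.9739 6.0081]
‖b‖ = 3.1623, ‖x‖ = 28.6118
re-solving with b+δb shifts x by Δx of norm 0.1760
relative error = 0.0062
tightness: 0.0062 against a bound of 0.5984 (unrounded ratio ≈ 0.0103)


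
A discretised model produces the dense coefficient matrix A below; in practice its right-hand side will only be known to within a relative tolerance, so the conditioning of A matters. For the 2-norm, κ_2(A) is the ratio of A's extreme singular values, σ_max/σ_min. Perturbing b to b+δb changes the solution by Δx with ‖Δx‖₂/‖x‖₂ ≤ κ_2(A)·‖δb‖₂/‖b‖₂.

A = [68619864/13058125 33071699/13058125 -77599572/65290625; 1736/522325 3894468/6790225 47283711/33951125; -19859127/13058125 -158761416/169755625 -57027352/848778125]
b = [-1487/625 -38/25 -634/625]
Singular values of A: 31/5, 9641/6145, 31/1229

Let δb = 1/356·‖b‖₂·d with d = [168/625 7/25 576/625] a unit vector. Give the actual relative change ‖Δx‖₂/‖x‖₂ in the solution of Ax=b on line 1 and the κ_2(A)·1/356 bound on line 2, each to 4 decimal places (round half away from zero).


0.0042
0.6904

from the listed singular values, σ₁ = 31/5, σ_n = 31/1229
condition number: (31/5) ÷ (31/1229) = 245.8000
worst-case relative error ≤ 245.8000 × 1/356 = 0.6904
solve Ax = b  →  x = [-37.5977 64.1951 -27.4384]
2-norm of b is 3.0000; of x, 79.2935
Δx = A⁻¹·δb where δb = 1/356·3.0000·d; ‖Δx‖ = 0.3341
dividing the unrounded norms, ‖Δx‖/‖x‖ = 0.0042
tightness: 0.0042 against a bound of 0.6904 (unrounded ratio ≈ 0.0061)


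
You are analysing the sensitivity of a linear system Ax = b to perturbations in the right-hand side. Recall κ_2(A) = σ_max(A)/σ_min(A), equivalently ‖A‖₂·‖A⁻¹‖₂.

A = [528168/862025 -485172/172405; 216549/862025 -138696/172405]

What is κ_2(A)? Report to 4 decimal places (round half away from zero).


M = AᵀA = [12716289/28998521 -55860840/28998521; -55860840/28998521 248418000/28998521]. tr(M)=6369129/707281, det(M)=32400/707281
char-poly roots: 9 and 3600/707281
κ_2(A) = √(λ_max/λ_min) = √(9 / (3600/707281)) = 42.0500

42.0500


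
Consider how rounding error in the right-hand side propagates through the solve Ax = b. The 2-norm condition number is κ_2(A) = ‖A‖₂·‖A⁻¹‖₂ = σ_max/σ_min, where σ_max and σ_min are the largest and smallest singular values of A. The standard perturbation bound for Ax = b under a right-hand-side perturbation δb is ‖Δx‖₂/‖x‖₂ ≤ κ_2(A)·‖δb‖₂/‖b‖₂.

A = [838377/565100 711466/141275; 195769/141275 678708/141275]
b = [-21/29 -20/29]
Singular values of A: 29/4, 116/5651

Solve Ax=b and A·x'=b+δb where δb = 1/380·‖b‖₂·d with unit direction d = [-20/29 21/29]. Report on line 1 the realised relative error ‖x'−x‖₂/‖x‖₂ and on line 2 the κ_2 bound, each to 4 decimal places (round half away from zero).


0.9294
0.9294

σ_max = 29/4, σ_min = 116/5651
κ_2(A) = (29/4) / (116/5651) = 353.1875
worst-case relative error ≤ 353.1875 × 1/380 = 0.9294
solve Ax = b  →  x = [-0.0386 -0.1324]
‖b‖₂ = 1.0000 and ‖x‖₂ = 0.1379
re-solving with b+δb shifts x by Δx of norm 0.1282
dividing the unrounded norms, ‖Δx‖/‖x‖ = 0.9294
realised/bound = 1 exactly: the bound is attained for this b and d


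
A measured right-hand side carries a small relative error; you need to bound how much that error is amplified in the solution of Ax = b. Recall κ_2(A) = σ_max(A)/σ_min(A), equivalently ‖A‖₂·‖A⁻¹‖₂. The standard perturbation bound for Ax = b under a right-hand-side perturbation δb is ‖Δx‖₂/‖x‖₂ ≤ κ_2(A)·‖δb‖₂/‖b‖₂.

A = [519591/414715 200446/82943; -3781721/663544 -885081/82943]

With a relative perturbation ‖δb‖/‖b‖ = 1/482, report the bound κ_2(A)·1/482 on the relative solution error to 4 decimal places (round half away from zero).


AᵀA = [222970690489/6548046400 10451425653/163701160; 10451425653/163701160 489914917/4092529]; tr = 3483856601/22657600, det = 923521/5664400
char-poly roots: 3844/25 and 961/906304
κ = σ_max/σ_min = (62/5)/(31/952) = 380.8000
bound on ‖Δx‖/‖x‖: κ·ε = 380.8000·1/482 = 0.7900

0.7900


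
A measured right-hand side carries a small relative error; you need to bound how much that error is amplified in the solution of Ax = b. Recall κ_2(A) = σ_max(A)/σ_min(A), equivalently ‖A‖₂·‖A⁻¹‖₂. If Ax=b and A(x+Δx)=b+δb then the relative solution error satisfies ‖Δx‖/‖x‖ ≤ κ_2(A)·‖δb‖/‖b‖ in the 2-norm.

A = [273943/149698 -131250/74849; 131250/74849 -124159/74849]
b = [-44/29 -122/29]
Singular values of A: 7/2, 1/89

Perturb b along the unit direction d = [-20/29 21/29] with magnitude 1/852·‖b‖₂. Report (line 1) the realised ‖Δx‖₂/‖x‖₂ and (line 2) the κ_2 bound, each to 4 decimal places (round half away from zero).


σ_max = 7/2, σ_min = 1/89
κ_2(A) = (7/2) / (1/89) = 311.5000
κ_2(A)·‖δb‖/‖b‖ = 0.3656
solve Ax = b  →  x = [-123.5862 -128.1084]
‖b‖₂ = 4.4721 and ‖x‖₂ = 178.0037
with δb = [-0.0036 0.0038], A·Δx = δb → ‖Δx‖ = 0.4672
dividing the unrounded norms, ‖Δx‖/‖x‖ = 0.0026
realised/bound (from unrounded values) ≈ 0.0072

0.0026
0.3656


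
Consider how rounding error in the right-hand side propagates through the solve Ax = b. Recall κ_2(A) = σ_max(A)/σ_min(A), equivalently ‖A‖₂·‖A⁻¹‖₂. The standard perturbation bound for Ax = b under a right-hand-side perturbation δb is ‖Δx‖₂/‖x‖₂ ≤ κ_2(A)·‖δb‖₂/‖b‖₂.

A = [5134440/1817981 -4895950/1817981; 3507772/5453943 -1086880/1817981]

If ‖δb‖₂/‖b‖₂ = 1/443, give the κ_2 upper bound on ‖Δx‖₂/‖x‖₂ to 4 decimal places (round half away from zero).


0.8284

AᵀA = [148463254864/17695118529 -47130524560/5898372843; -47130524560/5898372843 14962304900/1966124281]; tr = 336651604/21040569, det = 40000/21040569
char-poly roots: 16 and 2500/21040569
σ_max=√16=4, σ_min=√(2500/21040569)=(50/4587) → κ = 366.9600
bound on ‖Δx‖/‖x‖: κ·ε = 366.9600·1/443 = 0.8284
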